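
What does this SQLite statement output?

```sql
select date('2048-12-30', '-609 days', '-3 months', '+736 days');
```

Applying '-609 days' to 2048-12-30: counting 609 days back gives 2047-05-01.
Adding -3 months to 2047-05-01 gives 2047-02-01.
Applying '+736 days' to 2047-02-01: counting 736 days forward gives 2049-02-06.

2049-02-06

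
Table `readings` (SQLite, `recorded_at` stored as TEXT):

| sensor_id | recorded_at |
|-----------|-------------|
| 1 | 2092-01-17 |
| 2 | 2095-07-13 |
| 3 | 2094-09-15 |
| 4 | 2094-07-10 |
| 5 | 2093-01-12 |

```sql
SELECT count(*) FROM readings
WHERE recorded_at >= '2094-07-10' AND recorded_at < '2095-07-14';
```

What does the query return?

3

Rows in [2094-07-10, 2095-07-14): 2095-07-13, 2094-09-15, 2094-07-10 → 3 rows.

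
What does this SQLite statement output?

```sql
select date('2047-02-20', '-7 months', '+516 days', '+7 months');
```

Adding -7 months to 2047-02-20 gives 2046-07-20.
Applying '+516 days' to 2046-07-20: counting 516 days forward gives 2047-12-18.
Adding +7 months to 2047-12-18 gives 2048-07-18.

2048-07-18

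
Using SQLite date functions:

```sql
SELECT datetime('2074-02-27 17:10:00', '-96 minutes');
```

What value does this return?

96 minutes = 1h 36m; -96 minutes from 2074-02-27 17:10:00 is 2074-02-27 15:34:00.

2074-02-27 15:34:00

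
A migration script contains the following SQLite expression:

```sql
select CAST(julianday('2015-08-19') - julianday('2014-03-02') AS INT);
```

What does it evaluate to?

29 days remain in March 2014 after the 2nd (31 − 2).
Full months from April 2014 through July 2015 contribute their day counts.
Then 19 days into August 2015.
Total: 29 + 30 + 31 + 30 + 31 + 31 + 30 + 31 + 30 + 31 + 31 + 28 + 31 + 30 + 31 + 30 + 31 + 19 = 535.

535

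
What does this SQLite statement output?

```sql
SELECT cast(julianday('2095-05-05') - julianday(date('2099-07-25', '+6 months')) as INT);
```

Adding +6 months to 2099-07-25 gives 2100-01-25.
26 days remain in May 2095 after the 5th (31 − 5).
Full months from June 2095 through December 2099 contribute their day counts.
Then 25 days into January 2100.
Total: 26 + 30 + 31 + 31 + 30 + 31 + 30 + 31 + 31 + 29 + 31 + 30 + 31 + 30 + 31 + 31 + 30 + 31 + 30 + 31 + 31 + 28 + 31 + 30 + 31 + 30 + 31 + 31 + 30 + 31 + 30 + 31 + 31 + 28 + 31 + 30 + 31 + 30 + 31 + 31 + 30 + 31 + 30 + 31 + 31 + 28 + 31 + 30 + 31 + 30 + 31 + 31 + 30 + 31 + 30 + 31 + 25 = 1726.
The subtraction is earlier − later, so the result is −1726 → -1726.

-1726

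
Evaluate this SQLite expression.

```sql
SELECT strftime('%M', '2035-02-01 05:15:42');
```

`%M` extracts the 2-digit minute: 15.

15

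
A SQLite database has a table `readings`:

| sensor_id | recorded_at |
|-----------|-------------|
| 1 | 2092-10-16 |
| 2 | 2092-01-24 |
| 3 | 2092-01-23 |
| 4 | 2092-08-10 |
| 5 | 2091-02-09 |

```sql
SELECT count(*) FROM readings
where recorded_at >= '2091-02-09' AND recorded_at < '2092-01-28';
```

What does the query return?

3

Rows in [2091-02-09, 2092-01-28): 2092-01-24, 2092-01-23, 2091-02-09 → 3 rows.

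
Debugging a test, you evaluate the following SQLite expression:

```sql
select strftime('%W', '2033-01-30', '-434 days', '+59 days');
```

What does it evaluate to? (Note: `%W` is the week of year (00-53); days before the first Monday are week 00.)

03

First apply '-434 days', '+59 days': 2033-01-30 → 2032-01-21.
2032-01-21 is a Wednesday. SQLite's %W counts Mondays since the year started; the result is 03.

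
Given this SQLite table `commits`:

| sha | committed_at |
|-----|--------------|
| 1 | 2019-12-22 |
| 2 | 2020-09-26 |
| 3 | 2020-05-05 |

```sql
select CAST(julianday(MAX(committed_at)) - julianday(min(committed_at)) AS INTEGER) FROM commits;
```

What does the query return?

279

MIN = 2019-12-22, MAX = 2020-09-26.
9 days remain in December 2019 after the 22nd (31 − 22).
Full months from January 2020 through August 2020 contribute their day counts.
Then 26 days into September 2020.
Total: 9 + 31 + 29 + 31 + 30 + 31 + 30 + 31 + 31 + 26 = 279.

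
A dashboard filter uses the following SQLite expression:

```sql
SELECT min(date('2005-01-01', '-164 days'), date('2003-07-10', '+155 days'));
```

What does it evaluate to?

date('2005-01-01', '-164 days') → 2004-07-21.
date('2003-07-10', '+155 days') → 2003-12-12.
Earlier of the two is 2003-12-12.

2003-12-12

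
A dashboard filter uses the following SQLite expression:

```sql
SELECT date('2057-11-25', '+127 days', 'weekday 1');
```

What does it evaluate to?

2058-04-01

Applying '+127 days' to 2057-11-25: counting 127 days forward gives 2058-04-01.
`weekday 1` advances to the next Monday; 2058-04-01 is already a Monday, so it stays at 2058-04-01.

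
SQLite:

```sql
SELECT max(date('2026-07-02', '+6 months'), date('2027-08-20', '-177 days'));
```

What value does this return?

date('2026-07-02', '+6 months') → 2027-01-02.
date('2027-08-20', '-177 days') → 2027-02-24.
Later of the two is 2027-02-24.

2027-02-24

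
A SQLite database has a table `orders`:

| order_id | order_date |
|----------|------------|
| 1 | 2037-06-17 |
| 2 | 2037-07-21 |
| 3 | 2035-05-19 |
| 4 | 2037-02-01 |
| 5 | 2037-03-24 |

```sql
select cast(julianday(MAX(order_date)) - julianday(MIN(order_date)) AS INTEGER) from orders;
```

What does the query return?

794

MIN = 2035-05-19, MAX = 2037-07-21.
12 days remain in May 2035 after the 19th (31 − 19).
Full months from June 2035 through June 2037 contribute their day counts.
Then 21 days into July 2037.
Total: 12 + 30 + 31 + 31 + 30 + 31 + 30 + 31 + 31 + 29 + 31 + 30 + 31 + 30 + 31 + 31 + 30 + 31 + 30 + 31 + 31 + 28 + 31 + 30 + 31 + 30 + 21 = 794.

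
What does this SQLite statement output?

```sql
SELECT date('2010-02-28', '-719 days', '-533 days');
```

Applying '-719 days' to 2010-02-28: counting 719 days back gives 2008-03-11.
Applying '-533 days' to 2008-03-11: counting 533 days back gives 2006-09-25.

2006-09-25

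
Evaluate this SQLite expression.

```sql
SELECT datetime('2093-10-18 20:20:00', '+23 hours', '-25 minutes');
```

2093-10-19 18:55:00

+23 hours from 2093-10-18 20:20:00 is 2093-10-19 19:20:00 (crosses midnight).
-25 minutes from 2093-10-19 19:20:00 is 2093-10-19 18:55:00.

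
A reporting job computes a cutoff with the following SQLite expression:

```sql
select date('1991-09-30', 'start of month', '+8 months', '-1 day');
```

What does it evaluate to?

`start of month` rewinds 1991-09-30 to 1991-09-01.
Adding +8 months to 1991-09-01 gives 1992-05-01.
Going back 1 day from 1992-05-01 reaches 1992-04-30 (last day of April, 30 days).

1992-04-30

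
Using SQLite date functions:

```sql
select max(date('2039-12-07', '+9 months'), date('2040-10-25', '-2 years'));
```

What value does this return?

2040-09-07

date('2039-12-07', '+9 months') → 2040-09-07.
date('2040-10-25', '-2 years') → 2038-10-25.
Later of the two is 2040-09-07.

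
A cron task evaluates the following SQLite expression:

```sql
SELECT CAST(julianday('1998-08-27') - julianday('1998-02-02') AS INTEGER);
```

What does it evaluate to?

206

26 days remain in February 1998 after the 2nd (28 − 2).
March 1998: 31 days.
April 1998: 30 days.
May 1998: 31 days.
June 1998: 30 days.
July 1998: 31 days.
Then 27 days into August 1998.
Total: 26 + 31 + 30 + 31 + 30 + 31 + 27 = 206.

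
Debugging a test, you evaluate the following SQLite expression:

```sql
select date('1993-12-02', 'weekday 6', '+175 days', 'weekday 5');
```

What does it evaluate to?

`weekday 6` advances to the next Saturday; 1993-12-02 is a Thursday, so it moves forward to 1993-12-04.
Applying '+175 days' to 1993-12-04: counting 175 days forward gives 1994-05-28.
`weekday 5` advances to the next Friday; 1994-05-28 is a Saturday, so it moves forward to 1994-06-03.

1994-06-03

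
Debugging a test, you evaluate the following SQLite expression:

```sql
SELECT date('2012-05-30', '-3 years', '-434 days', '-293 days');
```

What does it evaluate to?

2007-06-03

Adding -3 years to 2012-05-30 gives 2009-05-30.
Applying '-434 days' to 2009-05-30: counting 434 days back gives 2008-03-22.
Applying '-293 days' to 2008-03-22: counting 293 days back gives 2007-06-03.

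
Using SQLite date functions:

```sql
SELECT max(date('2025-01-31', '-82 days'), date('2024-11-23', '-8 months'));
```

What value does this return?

date('2025-01-31', '-82 days') → 2024-11-10.
date('2024-11-23', '-8 months') → 2024-03-23.
Later of the two is 2024-11-10.

2024-11-10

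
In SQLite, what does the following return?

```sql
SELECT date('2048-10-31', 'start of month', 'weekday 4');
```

`start of month` rewinds 2048-10-31 to 2048-10-01.
`weekday 4` advances to the next Thursday; 2048-10-01 is already a Thursday, so it stays at 2048-10-01.

2048-10-01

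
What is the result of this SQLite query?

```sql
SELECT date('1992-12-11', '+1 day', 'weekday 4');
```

1992-12-17

Advancing 1 more day within December lands on 1992-12-12.
`weekday 4` advances to the next Thursday; 1992-12-12 is a Saturday, so it moves forward to 1992-12-17.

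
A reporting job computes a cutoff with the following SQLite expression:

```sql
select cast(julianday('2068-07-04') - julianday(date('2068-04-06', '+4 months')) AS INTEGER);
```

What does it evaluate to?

-33

Adding +4 months to 2068-04-06 gives 2068-08-06.
27 days remain in July 2068 after the 4th (31 − 4).
Then 6 days into August 2068.
Total: 27 + 6 = 33.
The subtraction is earlier − later, so the result is −33 → -33.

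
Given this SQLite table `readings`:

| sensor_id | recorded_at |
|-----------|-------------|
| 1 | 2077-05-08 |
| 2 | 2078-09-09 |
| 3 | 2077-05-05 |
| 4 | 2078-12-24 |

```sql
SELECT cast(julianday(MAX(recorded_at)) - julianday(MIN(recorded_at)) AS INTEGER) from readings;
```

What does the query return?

MIN = 2077-05-05, MAX = 2078-12-24.
26 days remain in May 2077 after the 5th (31 − 5).
Full months from June 2077 through November 2078 contribute their day counts.
Then 24 days into December 2078.
Total: 26 + 30 + 31 + 31 + 30 + 31 + 30 + 31 + 31 + 28 + 31 + 30 + 31 + 30 + 31 + 31 + 30 + 31 + 30 + 24 = 598.

598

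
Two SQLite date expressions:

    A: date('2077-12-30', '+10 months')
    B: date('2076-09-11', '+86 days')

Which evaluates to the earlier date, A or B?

B

A = 2078-10-30.
B = 2076-12-06.
B is earlier.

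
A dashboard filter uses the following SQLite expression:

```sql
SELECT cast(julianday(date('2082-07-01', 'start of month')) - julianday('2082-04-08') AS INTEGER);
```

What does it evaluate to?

84

`start of month` rewinds 2082-07-01 to 2082-07-01.
22 days remain in April 2082 after the 8th (30 − 8).
May 2082: 31 days.
June 2082: 30 days.
Then 1 day into July 2082.
Total: 22 + 31 + 30 + 1 = 84.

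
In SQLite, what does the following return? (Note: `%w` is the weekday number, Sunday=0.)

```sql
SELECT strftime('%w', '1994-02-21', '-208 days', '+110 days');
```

1

First apply '-208 days', '+110 days': 1994-02-21 → 1993-11-15.
1993-11-15 is a Monday; with Sunday=0 that is 1.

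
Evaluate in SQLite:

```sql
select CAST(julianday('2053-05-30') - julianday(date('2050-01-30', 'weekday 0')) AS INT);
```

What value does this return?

1216

`weekday 0` advances to the next Sunday; 2050-01-30 is already a Sunday, so it stays at 2050-01-30.
1 day remains in January 2050 after the 30th (31 − 30).
Full months from February 2050 through April 2053 contribute their day counts.
Then 30 days into May 2053.
Total: 1 + 28 + 31 + 30 + 31 + 30 + 31 + 31 + 30 + 31 + 30 + 31 + 31 + 28 + 31 + 30 + 31 + 30 + 31 + 31 + 30 + 31 + 30 + 31 + 31 + 29 + 31 + 30 + 31 + 30 + 31 + 31 + 30 + 31 + 30 + 31 + 31 + 28 + 31 + 30 + 30 = 1216.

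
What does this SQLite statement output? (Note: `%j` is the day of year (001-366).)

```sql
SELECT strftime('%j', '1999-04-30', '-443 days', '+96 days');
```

138

First apply '-443 days', '+96 days': 1999-04-30 → 1998-05-18.
Day-of-year for 1998-05-18: days since 1998-01-01 inclusive = 138, zero-padded to 138.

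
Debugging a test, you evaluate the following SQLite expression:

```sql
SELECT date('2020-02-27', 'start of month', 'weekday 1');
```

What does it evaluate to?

2020-02-03

`start of month` rewinds 2020-02-27 to 2020-02-01.
`weekday 1` advances to the next Monday; 2020-02-01 is a Saturday, so it moves forward to 2020-02-03.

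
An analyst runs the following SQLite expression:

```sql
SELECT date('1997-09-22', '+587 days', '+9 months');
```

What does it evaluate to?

Applying '+587 days' to 1997-09-22: counting 587 days forward gives 1999-05-02.
Adding +9 months to 1999-05-02 gives 2000-02-02.

2000-02-02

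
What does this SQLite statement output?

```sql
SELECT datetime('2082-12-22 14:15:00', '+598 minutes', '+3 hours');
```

598 minutes = 9h 58m; +598 minutes from 2082-12-22 14:15:00 is 2082-12-23 00:13:00 (crosses midnight).
+3 hours from 2082-12-23 00:13:00 is 2082-12-23 03:13:00.

2082-12-23 03:13:00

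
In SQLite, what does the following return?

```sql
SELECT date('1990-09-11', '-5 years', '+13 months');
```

Adding -5 years to 1990-09-11 gives 1985-09-11.
Adding +13 months to 1985-09-11 gives 1986-10-11.

1986-10-11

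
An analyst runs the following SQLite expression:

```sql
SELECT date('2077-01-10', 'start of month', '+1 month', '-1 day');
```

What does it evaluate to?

2077-01-31

`start of month` rewinds 2077-01-10 to 2077-01-01.
Adding +1 month to 2077-01-01 gives 2077-02-01.
Going back 1 day from 2077-02-01 reaches 2077-01-31 (last day of January, 31 days).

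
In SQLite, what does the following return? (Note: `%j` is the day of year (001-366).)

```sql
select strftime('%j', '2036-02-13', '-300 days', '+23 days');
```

First apply '-300 days', '+23 days': 2036-02-13 → 2035-05-12.
Day-of-year for 2035-05-12: days since 2035-01-01 inclusive = 132, zero-padded to 132.

132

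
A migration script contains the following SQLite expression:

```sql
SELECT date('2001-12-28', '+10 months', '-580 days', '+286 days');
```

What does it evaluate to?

2002-01-07

Adding +10 months to 2001-12-28 gives 2002-10-28.
Applying '-580 days' to 2002-10-28: counting 580 days back gives 2001-03-27.
Applying '+286 days' to 2001-03-27: counting 286 days forward gives 2002-01-07.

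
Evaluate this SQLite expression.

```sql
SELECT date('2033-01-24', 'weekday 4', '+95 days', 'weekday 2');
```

`weekday 4` advances to the next Thursday; 2033-01-24 is a Monday, so it moves forward to 2033-01-27.
Applying '+95 days' to 2033-01-27: counting 95 days forward gives 2033-05-02.
`weekday 2` advances to the next Tuesday; 2033-05-02 is a Monday, so it moves forward to 2033-05-03.

2033-05-03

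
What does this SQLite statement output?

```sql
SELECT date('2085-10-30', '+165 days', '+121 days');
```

Applying '+165 days' to 2085-10-30: counting 165 days forward gives 2086-04-13.
Applying '+121 days' to 2086-04-13: counting 121 days forward gives 2086-08-12.

2086-08-12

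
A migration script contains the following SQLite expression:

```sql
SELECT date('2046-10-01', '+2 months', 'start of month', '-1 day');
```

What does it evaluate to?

Adding +2 months to 2046-10-01 gives 2046-12-01.
`start of month` rewinds 2046-12-01 to 2046-12-01.
Going back 1 day from 2046-12-01 reaches 2046-11-30 (last day of November, 30 days).

2046-11-30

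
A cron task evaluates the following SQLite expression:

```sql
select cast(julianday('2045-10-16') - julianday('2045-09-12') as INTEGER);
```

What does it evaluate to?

34

18 days remain in September 2045 after the 12th (30 − 12).
Then 16 days into October 2045.
Total: 18 + 16 = 34.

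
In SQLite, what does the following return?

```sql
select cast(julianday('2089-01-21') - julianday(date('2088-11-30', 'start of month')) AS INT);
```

81

`start of month` rewinds 2088-11-30 to 2088-11-01.
29 days remain in November 2088 after the 1st (30 − 1).
December 2088: 31 days.
Then 21 days into January 2089.
Total: 29 + 31 + 21 = 81.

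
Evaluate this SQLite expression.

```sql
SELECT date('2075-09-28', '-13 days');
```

Going back 13 days within September lands on 2075-09-15.

2075-09-15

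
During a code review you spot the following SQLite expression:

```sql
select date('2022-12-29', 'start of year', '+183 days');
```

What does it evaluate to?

2022-07-03

`start of year` rewinds 2022-12-29 to 2022-01-01.
Applying '+183 days' to 2022-01-01: counting 183 days forward gives 2022-07-03.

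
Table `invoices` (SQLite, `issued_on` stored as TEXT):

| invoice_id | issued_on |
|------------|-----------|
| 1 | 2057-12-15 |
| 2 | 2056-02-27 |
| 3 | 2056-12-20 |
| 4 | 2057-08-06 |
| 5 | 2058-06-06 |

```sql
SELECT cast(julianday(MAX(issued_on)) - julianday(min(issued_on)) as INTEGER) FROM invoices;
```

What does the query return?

830

MIN = 2056-02-27, MAX = 2058-06-06.
2 days remain in February 2056 after the 27th (29 − 27).
Full months from March 2056 through May 2058 contribute their day counts.
Then 6 days into June 2058.
Total: 2 + 31 + 30 + 31 + 30 + 31 + 31 + 30 + 31 + 30 + 31 + 31 + 28 + 31 + 30 + 31 + 30 + 31 + 31 + 30 + 31 + 30 + 31 + 31 + 28 + 31 + 30 + 31 + 6 = 830.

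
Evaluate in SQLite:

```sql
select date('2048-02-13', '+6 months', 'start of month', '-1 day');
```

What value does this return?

2048-07-31

Adding +6 months to 2048-02-13 gives 2048-08-13.
`start of month` rewinds 2048-08-13 to 2048-08-01.
Going back 1 day from 2048-08-01 reaches 2048-07-31 (last day of July, 31 days).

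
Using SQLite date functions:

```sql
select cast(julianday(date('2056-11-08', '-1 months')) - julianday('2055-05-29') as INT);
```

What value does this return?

498

Adding -1 month to 2056-11-08 gives 2056-10-08.
2 days remain in May 2055 after the 29th (31 − 29).
Full months from June 2055 through September 2056 contribute their day counts.
Then 8 days into October 2056.
Total: 2 + 30 + 31 + 31 + 30 + 31 + 30 + 31 + 31 + 29 + 31 + 30 + 31 + 30 + 31 + 31 + 30 + 8 = 498.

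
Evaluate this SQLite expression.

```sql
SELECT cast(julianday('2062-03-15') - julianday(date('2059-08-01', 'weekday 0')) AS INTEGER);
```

955

`weekday 0` advances to the next Sunday; 2059-08-01 is a Friday, so it moves forward to 2059-08-03.
28 days remain in August 2059 after the 3rd (31 − 3).
Full months from September 2059 through February 2062 contribute their day counts.
Then 15 days into March 2062.
Total: 28 + 30 + 31 + 30 + 31 + 31 + 29 + 31 + 30 + 31 + 30 + 31 + 31 + 30 + 31 + 30 + 31 + 31 + 28 + 31 + 30 + 31 + 30 + 31 + 31 + 30 + 31 + 30 + 31 + 31 + 28 + 15 = 955.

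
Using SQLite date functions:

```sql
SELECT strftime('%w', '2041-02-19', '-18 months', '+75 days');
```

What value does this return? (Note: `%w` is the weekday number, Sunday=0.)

3

First apply '-18 months', '+75 days': 2041-02-19 → 2039-11-02.
2039-11-02 is a Wednesday; with Sunday=0 that is 3.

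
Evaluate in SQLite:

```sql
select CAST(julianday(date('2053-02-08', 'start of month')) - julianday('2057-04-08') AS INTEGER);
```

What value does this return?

-1527

`start of month` rewinds 2053-02-08 to 2053-02-01.
27 days remain in February 2053 after the 1st (28 − 1).
Full months from March 2053 through March 2057 contribute their day counts.
Then 8 days into April 2057.
Total: 27 + 31 + 30 + 31 + 30 + 31 + 31 + 30 + 31 + 30 + 31 + 31 + 28 + 31 + 30 + 31 + 30 + 31 + 31 + 30 + 31 + 30 + 31 + 31 + 28 + 31 + 30 + 31 + 30 + 31 + 31 + 30 + 31 + 30 + 31 + 31 + 29 + 31 + 30 + 31 + 30 + 31 + 31 + 30 + 31 + 30 + 31 + 31 + 28 + 31 + 8 = 1527.
The subtraction is earlier − later, so the result is −1527 → -1527.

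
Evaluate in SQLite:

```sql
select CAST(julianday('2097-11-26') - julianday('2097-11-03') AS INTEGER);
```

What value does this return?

23

Both dates are in November 2097: 26 − 3 = 23.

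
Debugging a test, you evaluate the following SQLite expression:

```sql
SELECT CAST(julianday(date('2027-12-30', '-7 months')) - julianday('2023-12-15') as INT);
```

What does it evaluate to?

Adding -7 months to 2027-12-30 gives 2027-05-30.
16 days remain in December 2023 after the 15th (31 − 15).
Full months from January 2024 through April 2027 contribute their day counts.
Then 30 days into May 2027.
Total: 16 + 31 + 29 + 31 + 30 + 31 + 30 + 31 + 31 + 30 + 31 + 30 + 31 + 31 + 28 + 31 + 30 + 31 + 30 + 31 + 31 + 30 + 31 + 30 + 31 + 31 + 28 + 31 + 30 + 31 + 30 + 31 + 31 + 30 + 31 + 30 + 31 + 31 + 28 + 31 + 30 + 30 = 1262.

1262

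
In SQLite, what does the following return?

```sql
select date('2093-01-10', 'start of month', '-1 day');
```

`start of month` rewinds 2093-01-10 to 2093-01-01.
Going back 1 day from 2093-01-01 reaches 2092-12-31 (last day of December, 31 days).

2092-12-31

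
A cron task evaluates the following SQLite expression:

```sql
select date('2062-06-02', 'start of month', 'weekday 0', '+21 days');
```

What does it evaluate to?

`start of month` rewinds 2062-06-02 to 2062-06-01.
`weekday 0` advances to the next Sunday; 2062-06-01 is a Thursday, so it moves forward to 2062-06-04.
Advancing 21 more days within June lands on 2062-06-25.

2062-06-25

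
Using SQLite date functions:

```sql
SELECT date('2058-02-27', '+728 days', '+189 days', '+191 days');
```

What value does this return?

Applying '+728 days' to 2058-02-27: counting 728 days forward gives 2060-02-25.
Applying '+189 days' to 2060-02-25: counting 189 days forward gives 2060-09-01.
Applying '+191 days' to 2060-09-01: counting 191 days forward gives 2061-03-11.

2061-03-11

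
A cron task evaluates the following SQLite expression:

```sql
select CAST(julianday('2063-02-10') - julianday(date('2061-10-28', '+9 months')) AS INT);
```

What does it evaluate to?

Adding +9 months to 2061-10-28 gives 2062-07-28.
3 days remain in July 2062 after the 28th (31 − 28).
Full months from August 2062 through January 2063 contribute their day counts.
Then 10 days into February 2063.
Total: 3 + 31 + 30 + 31 + 30 + 31 + 31 + 10 = 197.

197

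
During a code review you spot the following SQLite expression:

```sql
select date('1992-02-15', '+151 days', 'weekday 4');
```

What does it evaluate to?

Applying '+151 days' to 1992-02-15: counting 151 days forward gives 1992-07-15.
`weekday 4` advances to the next Thursday; 1992-07-15 is a Wednesday, so it moves forward to 1992-07-16.

1992-07-16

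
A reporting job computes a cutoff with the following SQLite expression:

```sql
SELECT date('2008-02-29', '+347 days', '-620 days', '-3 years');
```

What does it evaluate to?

2004-06-01

Applying '+347 days' to 2008-02-29: counting 347 days forward gives 2009-02-10.
Applying '-620 days' to 2009-02-10: counting 620 days back gives 2007-06-01.
Adding -3 years to 2007-06-01 gives 2004-06-01.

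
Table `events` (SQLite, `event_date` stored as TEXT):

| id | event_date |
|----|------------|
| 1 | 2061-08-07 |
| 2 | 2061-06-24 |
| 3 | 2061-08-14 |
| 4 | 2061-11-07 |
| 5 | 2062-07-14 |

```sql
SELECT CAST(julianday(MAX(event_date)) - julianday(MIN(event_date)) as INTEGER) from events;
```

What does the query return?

MIN = 2061-06-24, MAX = 2062-07-14.
6 days remain in June 2061 after the 24th (30 − 24).
Full months from July 2061 through June 2062 contribute their day counts.
Then 14 days into July 2062.
Total: 6 + 31 + 31 + 30 + 31 + 30 + 31 + 31 + 28 + 31 + 30 + 31 + 30 + 14 = 385.

385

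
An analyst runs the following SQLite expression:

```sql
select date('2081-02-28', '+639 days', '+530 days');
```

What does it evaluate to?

Applying '+639 days' to 2081-02-28: counting 639 days forward gives 2082-11-29.
Applying '+530 days' to 2082-11-29: counting 530 days forward gives 2084-05-12.

2084-05-12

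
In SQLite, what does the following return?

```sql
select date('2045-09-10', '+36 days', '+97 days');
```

2046-01-21

September 2045 has 30 days; 20 remain after the 10th, so 21 days reach 2045-10-01.
Advancing 15 more days within October lands on 2045-10-16.
Applying '+97 days' to 2045-10-16: counting 97 days forward gives 2046-01-21.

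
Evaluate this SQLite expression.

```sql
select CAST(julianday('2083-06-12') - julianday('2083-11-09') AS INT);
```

18 days remain in June 2083 after the 12th (30 − 12).
July 2083: 31 days.
August 2083: 31 days.
September 2083: 30 days.
October 2083: 31 days.
Then 9 days into November 2083.
Total: 18 + 31 + 31 + 30 + 31 + 9 = 150.
The subtraction is earlier − later, so the result is −150 → -150.

-150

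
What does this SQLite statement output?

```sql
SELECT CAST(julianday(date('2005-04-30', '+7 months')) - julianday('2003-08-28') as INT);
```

Adding +7 months to 2005-04-30 gives 2005-11-30.
3 days remain in August 2003 after the 28th (31 − 28).
Full months from September 2003 through October 2005 contribute their day counts.
Then 30 days into November 2005.
Total: 3 + 30 + 31 + 30 + 31 + 31 + 29 + 31 + 30 + 31 + 30 + 31 + 31 + 30 + 31 + 30 + 31 + 31 + 28 + 31 + 30 + 31 + 30 + 31 + 31 + 30 + 31 + 30 = 825.

825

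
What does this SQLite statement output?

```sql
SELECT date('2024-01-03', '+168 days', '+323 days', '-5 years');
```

Applying '+168 days' to 2024-01-03: counting 168 days forward gives 2024-06-19.
Applying '+323 days' to 2024-06-19: counting 323 days forward gives 2025-05-08.
Adding -5 years to 2025-05-08 gives 2020-05-08.

2020-05-08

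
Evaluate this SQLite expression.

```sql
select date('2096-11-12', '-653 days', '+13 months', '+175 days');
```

Applying '-653 days' to 2096-11-12: counting 653 days back gives 2095-01-29.
Adding +13 months to 2095-01-29 gives 2096-02-29.
Applying '+175 days' to 2096-02-29: counting 175 days forward gives 2096-08-22.

2096-08-22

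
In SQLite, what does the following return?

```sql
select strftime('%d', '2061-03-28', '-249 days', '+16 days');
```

First apply '-249 days', '+16 days': 2061-03-28 → 2060-08-07.
`%d` extracts the 2-digit day of month: 07.

07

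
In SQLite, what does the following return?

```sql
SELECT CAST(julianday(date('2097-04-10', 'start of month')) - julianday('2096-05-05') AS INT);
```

`start of month` rewinds 2097-04-10 to 2097-04-01.
26 days remain in May 2096 after the 5th (31 − 5).
Full months from June 2096 through March 2097 contribute their day counts.
Then 1 day into April 2097.
Total: 26 + 30 + 31 + 31 + 30 + 31 + 30 + 31 + 31 + 28 + 31 + 1 = 331.

331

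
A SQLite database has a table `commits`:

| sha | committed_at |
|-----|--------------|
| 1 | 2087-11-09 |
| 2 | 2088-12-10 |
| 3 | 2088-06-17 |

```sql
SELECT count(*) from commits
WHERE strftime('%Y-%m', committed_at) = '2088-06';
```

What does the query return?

1

Rows with year-month 2088-06: 2088-06-17 → 1.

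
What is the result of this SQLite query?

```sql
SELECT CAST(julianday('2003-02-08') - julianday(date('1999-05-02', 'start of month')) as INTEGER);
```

`start of month` rewinds 1999-05-02 to 1999-05-01.
30 days remain in May 1999 after the 1st (31 − 1).
Full months from June 1999 through January 2003 contribute their day counts.
Then 8 days into February 2003.
Total: 30 + 30 + 31 + 31 + 30 + 31 + 30 + 31 + 31 + 29 + 31 + 30 + 31 + 30 + 31 + 31 + 30 + 31 + 30 + 31 + 31 + 28 + 31 + 30 + 31 + 30 + 31 + 31 + 30 + 31 + 30 + 31 + 31 + 28 + 31 + 30 + 31 + 30 + 31 + 31 + 30 + 31 + 30 + 31 + 31 + 8 = 1379.

1379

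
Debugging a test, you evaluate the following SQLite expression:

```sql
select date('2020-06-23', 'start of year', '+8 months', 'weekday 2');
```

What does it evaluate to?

`start of year` rewinds 2020-06-23 to 2020-01-01.
Adding +8 months to 2020-01-01 gives 2020-09-01.
`weekday 2` advances to the next Tuesday; 2020-09-01 is already a Tuesday, so it stays at 2020-09-01.

2020-09-01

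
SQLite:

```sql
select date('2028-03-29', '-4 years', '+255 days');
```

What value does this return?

2024-12-09

Adding -4 years to 2028-03-29 gives 2024-03-29.
Applying '+255 days' to 2024-03-29: counting 255 days forward gives 2024-12-09.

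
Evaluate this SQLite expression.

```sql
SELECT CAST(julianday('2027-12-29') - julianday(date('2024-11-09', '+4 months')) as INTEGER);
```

1025

Adding +4 months to 2024-11-09 gives 2025-03-09.
22 days remain in March 2025 after the 9th (31 − 9).
Full months from April 2025 through November 2027 contribute their day counts.
Then 29 days into December 2027.
Total: 22 + 30 + 31 + 30 + 31 + 31 + 30 + 31 + 30 + 31 + 31 + 28 + 31 + 30 + 31 + 30 + 31 + 31 + 30 + 31 + 30 + 31 + 31 + 28 + 31 + 30 + 31 + 30 + 31 + 31 + 30 + 31 + 30 + 29 = 1025.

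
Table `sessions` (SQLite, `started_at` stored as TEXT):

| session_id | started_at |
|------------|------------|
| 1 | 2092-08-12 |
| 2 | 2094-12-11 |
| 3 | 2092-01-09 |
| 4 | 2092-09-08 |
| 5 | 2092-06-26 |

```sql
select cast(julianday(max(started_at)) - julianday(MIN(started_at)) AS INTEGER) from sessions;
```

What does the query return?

1067

MIN = 2092-01-09, MAX = 2094-12-11.
22 days remain in January 2092 after the 9th (31 − 9).
Full months from February 2092 through November 2094 contribute their day counts.
Then 11 days into December 2094.
Total: 22 + 29 + 31 + 30 + 31 + 30 + 31 + 31 + 30 + 31 + 30 + 31 + 31 + 28 + 31 + 30 + 31 + 30 + 31 + 31 + 30 + 31 + 30 + 31 + 31 + 28 + 31 + 30 + 31 + 30 + 31 + 31 + 30 + 31 + 30 + 11 = 1067.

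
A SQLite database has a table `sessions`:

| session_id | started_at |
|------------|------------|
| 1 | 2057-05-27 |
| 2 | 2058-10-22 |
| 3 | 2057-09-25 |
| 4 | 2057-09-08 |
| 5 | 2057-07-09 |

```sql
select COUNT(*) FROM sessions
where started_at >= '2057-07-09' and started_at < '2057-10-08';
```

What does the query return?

3

Rows in [2057-07-09, 2057-10-08): 2057-09-25, 2057-09-08, 2057-07-09 → 3 rows.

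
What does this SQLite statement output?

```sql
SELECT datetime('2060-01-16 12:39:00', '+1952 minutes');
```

2060-01-17 21:11:00

1952 minutes = 32h 32m; +1952 minutes from 2060-01-16 12:39:00 is 2060-01-17 21:11:00 (crosses midnight).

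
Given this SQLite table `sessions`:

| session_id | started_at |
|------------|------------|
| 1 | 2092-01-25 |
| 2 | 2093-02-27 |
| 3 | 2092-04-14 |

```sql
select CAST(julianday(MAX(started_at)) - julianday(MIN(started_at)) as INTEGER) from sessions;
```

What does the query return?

399

MIN = 2092-01-25, MAX = 2093-02-27.
6 days remain in January 2092 after the 25th (31 − 25).
Full months from February 2092 through January 2093 contribute their day counts.
Then 27 days into February 2093.
Total: 6 + 29 + 31 + 30 + 31 + 30 + 31 + 31 + 30 + 31 + 30 + 31 + 31 + 27 = 399.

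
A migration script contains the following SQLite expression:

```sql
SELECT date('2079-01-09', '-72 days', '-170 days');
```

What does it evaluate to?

2078-05-12

Applying '-72 days' to 2079-01-09: counting 72 days back gives 2078-10-29.
Applying '-170 days' to 2078-10-29: counting 170 days back gives 2078-05-12.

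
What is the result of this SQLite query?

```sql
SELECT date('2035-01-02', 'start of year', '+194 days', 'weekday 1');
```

`start of year` rewinds 2035-01-02 to 2035-01-01.
Applying '+194 days' to 2035-01-01: counting 194 days forward gives 2035-07-14.
`weekday 1` advances to the next Monday; 2035-07-14 is a Saturday, so it moves forward to 2035-07-16.

2035-07-16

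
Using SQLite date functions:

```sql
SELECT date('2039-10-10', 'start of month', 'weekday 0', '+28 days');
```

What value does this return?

`start of month` rewinds 2039-10-10 to 2039-10-01.
`weekday 0` advances to the next Sunday; 2039-10-01 is a Saturday, so it moves forward to 2039-10-02.
Advancing 28 more days within October lands on 2039-10-30.

2039-10-30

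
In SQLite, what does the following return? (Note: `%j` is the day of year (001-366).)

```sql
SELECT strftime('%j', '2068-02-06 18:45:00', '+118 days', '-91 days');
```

064

First apply '+118 days', '-91 days': 2068-02-06 18:45:00 → 2068-03-04 18:45:00.
Day-of-year for 2068-03-04: days since 2068-01-01 inclusive = 64, zero-padded to 064.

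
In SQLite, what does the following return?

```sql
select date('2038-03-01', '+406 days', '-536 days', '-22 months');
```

Applying '+406 days' to 2038-03-01: counting 406 days forward gives 2039-04-11.
Applying '-536 days' to 2039-04-11: counting 536 days back gives 2037-10-22.
Adding -22 months to 2037-10-22 gives 2035-12-22.

2035-12-22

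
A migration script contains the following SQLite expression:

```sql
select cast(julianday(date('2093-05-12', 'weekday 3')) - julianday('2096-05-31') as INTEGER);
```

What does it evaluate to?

-1114

`weekday 3` advances to the next Wednesday; 2093-05-12 is a Tuesday, so it moves forward to 2093-05-13.
18 days remain in May 2093 after the 13th (31 − 13).
Full months from June 2093 through April 2096 contribute their day counts.
Then 31 days into May 2096.
Total: 18 + 30 + 31 + 31 + 30 + 31 + 30 + 31 + 31 + 28 + 31 + 30 + 31 + 30 + 31 + 31 + 30 + 31 + 30 + 31 + 31 + 28 + 31 + 30 + 31 + 30 + 31 + 31 + 30 + 31 + 30 + 31 + 31 + 29 + 31 + 30 + 31 = 1114.
The subtraction is earlier − later, so the result is −1114 → -1114.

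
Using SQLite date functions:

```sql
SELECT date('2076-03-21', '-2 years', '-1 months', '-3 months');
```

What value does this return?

2073-11-21

Adding -2 years to 2076-03-21 gives 2074-03-21.
Adding -1 month to 2074-03-21 gives 2074-02-21.
Adding -3 months to 2074-02-21 gives 2073-11-21.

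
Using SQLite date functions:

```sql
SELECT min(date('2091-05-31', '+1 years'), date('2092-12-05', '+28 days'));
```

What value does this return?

date('2091-05-31', '+1 years') → 2092-05-31.
date('2092-12-05', '+28 days') → 2093-01-02.
Earlier of the two is 2092-05-31.

2092-05-31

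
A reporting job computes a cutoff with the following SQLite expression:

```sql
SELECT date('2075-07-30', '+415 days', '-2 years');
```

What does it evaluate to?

2074-09-17

Applying '+415 days' to 2075-07-30: counting 415 days forward gives 2076-09-17.
Adding -2 years to 2076-09-17 gives 2074-09-17.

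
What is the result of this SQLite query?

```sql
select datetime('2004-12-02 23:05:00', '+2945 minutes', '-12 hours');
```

2945 minutes = 49h 5m; +2945 minutes from 2004-12-02 23:05:00 is 2004-12-05 00:10:00 (crosses midnight).
-12 hours from 2004-12-05 00:10:00 is 2004-12-04 12:10:00 (crosses midnight).

2004-12-04 12:10:00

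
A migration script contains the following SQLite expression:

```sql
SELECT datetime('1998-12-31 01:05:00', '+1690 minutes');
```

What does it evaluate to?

1999-01-01 05:15:00

1690 minutes = 28h 10m; +1690 minutes from 1998-12-31 01:05:00 is 1999-01-01 05:15:00 (crosses midnight).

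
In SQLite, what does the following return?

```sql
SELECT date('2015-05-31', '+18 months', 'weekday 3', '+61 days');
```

Adding +18 months to 2015-05-31 targets 2016-11-31. November 2016 has only 30 days, so SQLite normalizes the 1-day overflow forward to 2016-12-01.
`weekday 3` advances to the next Wednesday; 2016-12-01 is a Thursday, so it moves forward to 2016-12-07.
Applying '+61 days' to 2016-12-07: counting 61 days forward gives 2017-02-06.

2017-02-06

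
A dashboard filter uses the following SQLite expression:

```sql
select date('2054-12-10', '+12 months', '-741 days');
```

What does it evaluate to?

Adding +12 months to 2054-12-10 gives 2055-12-10.
Applying '-741 days' to 2055-12-10: counting 741 days back gives 2053-11-29.

2053-11-29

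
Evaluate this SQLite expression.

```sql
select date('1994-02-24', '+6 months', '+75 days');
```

Adding +6 months to 1994-02-24 gives 1994-08-24.
Applying '+75 days' to 1994-08-24: counting 75 days forward gives 1994-11-07.

1994-11-07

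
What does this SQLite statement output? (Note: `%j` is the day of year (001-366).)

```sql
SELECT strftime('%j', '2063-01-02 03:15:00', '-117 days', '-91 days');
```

First apply '-117 days', '-91 days': 2063-01-02 03:15:00 → 2062-06-08 03:15:00.
Day-of-year for 2062-06-08: days since 2062-01-01 inclusive = 159, zero-padded to 159.

159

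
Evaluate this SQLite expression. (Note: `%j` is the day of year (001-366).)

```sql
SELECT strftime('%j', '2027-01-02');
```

002

Day-of-year for 2027-01-02: days since 2027-01-01 inclusive = 2, zero-padded to 002.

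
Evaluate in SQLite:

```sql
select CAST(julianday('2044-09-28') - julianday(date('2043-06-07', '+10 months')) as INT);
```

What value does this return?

174

Adding +10 months to 2043-06-07 gives 2044-04-07.
23 days remain in April 2044 after the 7th (30 − 7).
May 2044: 31 days.
June 2044: 30 days.
July 2044: 31 days.
August 2044: 31 days.
Then 28 days into September 2044.
Total: 23 + 31 + 30 + 31 + 31 + 28 = 174.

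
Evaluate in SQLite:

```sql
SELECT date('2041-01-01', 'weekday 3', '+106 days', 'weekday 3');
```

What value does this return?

2041-04-24

`weekday 3` advances to the next Wednesday; 2041-01-01 is a Tuesday, so it moves forward to 2041-01-02.
Applying '+106 days' to 2041-01-02: counting 106 days forward gives 2041-04-18.
`weekday 3` advances to the next Wednesday; 2041-04-18 is a Thursday, so it moves forward to 2041-04-24.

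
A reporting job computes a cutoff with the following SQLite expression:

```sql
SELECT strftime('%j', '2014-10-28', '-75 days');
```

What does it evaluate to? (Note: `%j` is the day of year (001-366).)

226

First apply '-75 days': 2014-10-28 → 2014-08-14.
Day-of-year for 2014-08-14: days since 2014-01-01 inclusive = 226, zero-padded to 226.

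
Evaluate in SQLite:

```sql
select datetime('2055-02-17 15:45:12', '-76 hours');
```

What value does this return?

2055-02-14 11:45:12

-76 hours from 2055-02-17 15:45:12 is 2055-02-14 11:45:12 (crosses midnight).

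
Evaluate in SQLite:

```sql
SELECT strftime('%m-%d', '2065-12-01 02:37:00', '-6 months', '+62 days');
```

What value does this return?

08-02

First apply '-6 months', '+62 days': 2065-12-01 02:37:00 → 2065-08-02 02:37:00.
`%m-%d` extracts the month-day: 08-02.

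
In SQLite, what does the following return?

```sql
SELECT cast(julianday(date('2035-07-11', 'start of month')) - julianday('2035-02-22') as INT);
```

`start of month` rewinds 2035-07-11 to 2035-07-01.
6 days remain in February 2035 after the 22nd (28 − 22).
March 2035: 31 days.
April 2035: 30 days.
May 2035: 31 days.
June 2035: 30 days.
Then 1 day into July 2035.
Total: 6 + 31 + 30 + 31 + 30 + 1 = 129.

129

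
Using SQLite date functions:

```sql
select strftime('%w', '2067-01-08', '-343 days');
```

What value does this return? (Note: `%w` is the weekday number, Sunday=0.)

First apply '-343 days': 2067-01-08 → 2066-01-30.
2066-01-30 is a Saturday; with Sunday=0 that is 6.

6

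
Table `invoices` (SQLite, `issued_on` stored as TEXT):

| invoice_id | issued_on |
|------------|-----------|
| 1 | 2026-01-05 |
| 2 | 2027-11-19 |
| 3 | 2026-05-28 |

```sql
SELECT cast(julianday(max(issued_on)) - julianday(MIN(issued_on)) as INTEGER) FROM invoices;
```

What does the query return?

MIN = 2026-01-05, MAX = 2027-11-19.
26 days remain in January 2026 after the 5th (31 − 5).
Full months from February 2026 through October 2027 contribute their day counts.
Then 19 days into November 2027.
Total: 26 + 28 + 31 + 30 + 31 + 30 + 31 + 31 + 30 + 31 + 30 + 31 + 31 + 28 + 31 + 30 + 31 + 30 + 31 + 31 + 30 + 31 + 19 = 683.

683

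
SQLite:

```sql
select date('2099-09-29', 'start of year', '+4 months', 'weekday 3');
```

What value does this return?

2099-05-06

`start of year` rewinds 2099-09-29 to 2099-01-01.
Adding +4 months to 2099-01-01 gives 2099-05-01.
`weekday 3` advances to the next Wednesday; 2099-05-01 is a Friday, so it moves forward to 2099-05-06.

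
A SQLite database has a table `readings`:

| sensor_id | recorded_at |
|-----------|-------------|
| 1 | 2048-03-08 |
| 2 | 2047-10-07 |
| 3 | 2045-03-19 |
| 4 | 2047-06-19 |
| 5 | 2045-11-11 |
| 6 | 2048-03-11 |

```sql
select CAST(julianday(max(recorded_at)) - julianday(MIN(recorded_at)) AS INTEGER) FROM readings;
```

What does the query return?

1088

MIN = 2045-03-19, MAX = 2048-03-11.
12 days remain in March 2045 after the 19th (31 − 19).
Full months from April 2045 through February 2048 contribute their day counts.
Then 11 days into March 2048.
Total: 12 + 30 + 31 + 30 + 31 + 31 + 30 + 31 + 30 + 31 + 31 + 28 + 31 + 30 + 31 + 30 + 31 + 31 + 30 + 31 + 30 + 31 + 31 + 28 + 31 + 30 + 31 + 30 + 31 + 31 + 30 + 31 + 30 + 31 + 31 + 29 + 11 = 1088.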